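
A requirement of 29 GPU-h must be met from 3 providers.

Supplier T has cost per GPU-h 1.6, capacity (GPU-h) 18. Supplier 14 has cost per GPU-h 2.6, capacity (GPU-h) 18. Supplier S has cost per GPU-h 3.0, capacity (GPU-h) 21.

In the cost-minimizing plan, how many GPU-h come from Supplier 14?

Cheapest first:
Take 18 from Supplier T at 1.6 — need 11 more.
Supplier 14 (2.6): take the remaining 11 — done.
Supplier S: unused.

11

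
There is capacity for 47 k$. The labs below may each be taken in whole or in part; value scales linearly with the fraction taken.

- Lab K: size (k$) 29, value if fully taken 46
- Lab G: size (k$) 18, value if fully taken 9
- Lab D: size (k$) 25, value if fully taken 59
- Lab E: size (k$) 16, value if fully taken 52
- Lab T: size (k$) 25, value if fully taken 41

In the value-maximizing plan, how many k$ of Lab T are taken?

Best value per unit of size first: Lab E 52/16≈3.25, Lab D 59/25≈2.36, Lab T 41/25≈1.64, Lab K 46/29≈1.59, Lab G 9/18≈0.5.
Lab E: take in full, 16 k$ for value 52 — 31 left.
All 25 k$ of Lab D fit (value 59) — 6 remain.
Fill the last 6 k$ with part of Lab T: 6/25 of it earns 9.84.

6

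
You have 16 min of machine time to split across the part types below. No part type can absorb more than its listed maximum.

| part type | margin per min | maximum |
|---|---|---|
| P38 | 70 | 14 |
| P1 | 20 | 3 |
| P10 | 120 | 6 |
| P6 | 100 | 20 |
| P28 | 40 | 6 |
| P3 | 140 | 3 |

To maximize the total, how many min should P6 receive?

Highest margin per min first: P3 140 > P10 120 > P6 100 > P38 70 > P28 40 > P1 20.
P3 takes 3 to reach its cap of 3 ; 13 left.
Give P10 6 to hit its cap of 6 ; 7 left.
P6 has room for 20 but only 7 remain, so it gets 7.

7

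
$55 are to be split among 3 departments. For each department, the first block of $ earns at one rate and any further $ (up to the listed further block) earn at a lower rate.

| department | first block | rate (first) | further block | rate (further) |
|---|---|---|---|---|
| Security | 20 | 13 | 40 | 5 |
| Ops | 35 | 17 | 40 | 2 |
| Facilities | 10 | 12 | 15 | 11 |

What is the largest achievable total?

855

Rank every tier by rate: Ops/first 17 > Security/first 13 > Facilities/first 12 > Facilities/second 11 > Security/second 5 > Ops/second 2.
Ops first at 17: fill all 35 → 20 left.
Fill Security first block (20 at 13) → 0 left.
Total = 17×35 + 13×20 = 855.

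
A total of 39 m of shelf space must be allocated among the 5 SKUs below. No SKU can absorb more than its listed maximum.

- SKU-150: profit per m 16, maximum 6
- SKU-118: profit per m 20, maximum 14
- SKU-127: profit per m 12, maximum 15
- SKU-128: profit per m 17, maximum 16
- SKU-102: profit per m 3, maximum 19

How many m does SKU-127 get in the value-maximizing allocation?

3

Order the SKUs by profit per m: SKU-118 20 > SKU-128 17 > SKU-150 16 > SKU-127 12 > SKU-102 3.
SKU-118: +14 to 14 (cap) → 25 left.
SKU-128 takes 16 to reach its cap of 16 → 9 left.
SKU-150: +6 to 6 (cap) → 3 left.
SKU-127: +3 (room for 15) → 3. Pool exhausted.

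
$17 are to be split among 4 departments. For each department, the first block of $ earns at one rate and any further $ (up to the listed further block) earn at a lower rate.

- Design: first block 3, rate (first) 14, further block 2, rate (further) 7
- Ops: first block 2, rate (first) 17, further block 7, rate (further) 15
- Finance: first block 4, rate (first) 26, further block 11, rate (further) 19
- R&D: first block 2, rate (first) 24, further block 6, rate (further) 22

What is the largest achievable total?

Rank every tier by rate: Finance/tier1 26 > R&D/tier1 24 > R&D/tier2 22 > Finance/tier2 19 > Ops/tier1 17 > Ops/tier2 15 > Design/tier1 14 > Design/tier2 7.
Finance tier1 at 26: fill all 4 ; 13 left.
Fill R&D tier1 block (2 at 24) ; 11 left.
R&D tier2 at 22: fill all 6 ; 5 left.
Finance/tier2: +5 of 11 at 19; pool empty.
Total = 26×4 + 24×2 + 22×6 + 19×5 = 379.

379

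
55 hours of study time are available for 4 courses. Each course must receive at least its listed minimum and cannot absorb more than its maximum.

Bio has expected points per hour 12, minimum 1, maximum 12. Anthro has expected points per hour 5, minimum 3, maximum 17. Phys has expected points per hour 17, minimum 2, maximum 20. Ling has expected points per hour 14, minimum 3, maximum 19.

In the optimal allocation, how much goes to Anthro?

4

Meeting every minimum uses 1+3+2+3 = 9 hours, leaving 46.
Highest expected points per hour first: Phys 17 > Ling 14 > Bio 12 > Anthro 5.
Phys takes 18 more to reach its cap of 20 → 28 left.
Ling: +16 to 19 (cap) → 12 left.
Give Bio 11 more to hit its cap of 12 → 1 left.
Only 1 left; Anthro takes them to reach 4.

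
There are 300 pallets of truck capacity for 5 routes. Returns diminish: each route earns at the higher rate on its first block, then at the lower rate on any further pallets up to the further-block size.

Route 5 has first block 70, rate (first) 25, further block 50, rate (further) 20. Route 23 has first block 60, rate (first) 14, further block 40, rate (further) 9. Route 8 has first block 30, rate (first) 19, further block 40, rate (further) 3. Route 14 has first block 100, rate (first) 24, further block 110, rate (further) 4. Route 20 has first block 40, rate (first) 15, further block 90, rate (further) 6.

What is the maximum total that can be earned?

Order all 10 blocks by rate: Route 5/T1 25 > Route 14/T1 24 > Route 5/T2 20 > Route 8/T1 19 > Route 20/T1 15 > Route 23/T1 14 > Route 23/T2 9 > Route 20/T2 6 > Route 14/T2 4 > Route 8/T2 3.
Route 5 T1 at 25: fill all 70 ; 230 left.
Route 14/T1 (24): +100 ; 130 left.
Route 5/T2 (20): +50 ; 80 left.
Fill Route 8 T1 block (30 at 19) ; 50 left.
Route 20 T1 at 15: fill all 40 ; 10 left.
10 remain; put them into Route 23 T1 at 14.
Total = 25×70 + 24×100 + 20×50 + 19×30 + 15×40 + 14×10 = 6460.

6460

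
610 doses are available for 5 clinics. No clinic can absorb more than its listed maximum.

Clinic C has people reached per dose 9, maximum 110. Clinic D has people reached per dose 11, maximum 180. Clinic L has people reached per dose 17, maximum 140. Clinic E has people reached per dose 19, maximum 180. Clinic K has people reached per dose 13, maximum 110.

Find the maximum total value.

Rank by people reached per dose: Clinic E 19 > Clinic L 17 > Clinic K 13 > Clinic D 11 > Clinic C 9.
Give Clinic E 180 to hit its cap of 180 → 430 left.
Give Clinic L 140 to hit its cap of 140 → 290 left.
Clinic K takes 110 to reach its cap of 110 → 180 left.
Give Clinic D 180 to hit its cap of 180 → 0 left.
Total = 11×180 + 17×140 + 19×180 + 13×110 = 9210.

9210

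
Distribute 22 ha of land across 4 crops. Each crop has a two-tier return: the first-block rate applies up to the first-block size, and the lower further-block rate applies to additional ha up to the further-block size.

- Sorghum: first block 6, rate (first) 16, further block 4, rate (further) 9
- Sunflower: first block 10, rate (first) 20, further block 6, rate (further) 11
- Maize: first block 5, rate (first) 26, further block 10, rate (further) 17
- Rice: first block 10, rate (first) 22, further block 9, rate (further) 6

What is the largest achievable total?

Rank every tier by rate: Maize/T1 26 > Rice/T1 22 > Sunflower/T1 20 > Maize/T2 17 > Sorghum/T1 16 > Sunflower/T2 11 > Sorghum/T2 9 > Rice/T2 6.
Maize/T1 (26): +5 ; 17 left.
Rice T1 at 22: fill all 10 ; 7 left.
Sunflower/T1: +7 of 10 at 20; pool empty.
Total = 26×5 + 22×10 + 20×7 = 490.

490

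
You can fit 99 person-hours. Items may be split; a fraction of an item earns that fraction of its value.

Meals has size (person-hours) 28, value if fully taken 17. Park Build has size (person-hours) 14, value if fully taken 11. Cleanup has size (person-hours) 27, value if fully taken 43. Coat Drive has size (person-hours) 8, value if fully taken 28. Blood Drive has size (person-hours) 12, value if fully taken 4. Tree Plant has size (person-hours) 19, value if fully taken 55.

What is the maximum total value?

155

Rank by value-to-size ratio: Coat Drive 28/8≈3.5, Tree Plant 55/19≈2.89, Cleanup 43/27≈1.59, Park Build 11/14≈0.786, Meals 17/28≈0.607, Blood Drive 4/12≈0.333.
Take all of Coat Drive (8 person-hours, value 28) ; 91 person-hours left.
All 19 person-hours of Tree Plant fit (value 55) ; 72 remain.
Take all of Cleanup (27 person-hours, value 43) ; 45 person-hours left.
Take all of Park Build (14 person-hours, value 11) ; 31 person-hours left.
Take all of Meals (28 person-hours, value 17) ; 3 person-hours left.
Only 3 person-hours remain; take 3/12 of Blood Drive for value 4×3/12 = 1.
Total value = 155.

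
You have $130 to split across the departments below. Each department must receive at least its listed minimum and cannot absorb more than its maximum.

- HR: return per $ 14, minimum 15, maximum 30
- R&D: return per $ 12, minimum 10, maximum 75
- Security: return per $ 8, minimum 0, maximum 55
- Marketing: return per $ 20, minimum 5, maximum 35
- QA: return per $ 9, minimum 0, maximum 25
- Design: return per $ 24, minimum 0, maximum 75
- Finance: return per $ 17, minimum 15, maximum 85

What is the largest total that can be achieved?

Meeting every minimum uses 15+10+0+5+0+0+15 = 45 $, leaving 85.
Highest return per $ first: Design 24 > Marketing 20 > Finance 17 > HR 14 > R&D 12 > QA 9 > Security 8.
Design takes 75 more to reach its cap of 75 → 10 left.
Marketing has room for 30 more but only 10 remain, so it gets 15.
Total = 14×15 + 12×10 + 20×15 + 24×75 + 17×15 = 2685.

2685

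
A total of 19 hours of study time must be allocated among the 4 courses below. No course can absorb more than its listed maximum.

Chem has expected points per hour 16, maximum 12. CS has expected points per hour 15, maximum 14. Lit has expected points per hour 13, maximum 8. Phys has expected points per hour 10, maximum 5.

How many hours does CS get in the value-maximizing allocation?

7

Rank by expected points per hour: Chem 16 > CS 15 > Lit 13 > Phys 10.
Chem: +12 to 12 (cap) — 7 left.
CS has room for 14 but only 7 remain, so it gets 7.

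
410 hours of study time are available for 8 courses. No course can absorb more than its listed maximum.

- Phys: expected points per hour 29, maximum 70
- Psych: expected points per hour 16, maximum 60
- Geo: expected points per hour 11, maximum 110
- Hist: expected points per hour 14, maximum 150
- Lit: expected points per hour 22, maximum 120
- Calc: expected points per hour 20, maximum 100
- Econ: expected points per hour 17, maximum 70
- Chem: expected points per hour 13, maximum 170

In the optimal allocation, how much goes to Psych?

50

Highest expected points per hour first: Phys 29 > Lit 22 > Calc 20 > Econ 17 > Psych 16 > Hist 14 > Chem 13 > Geo 11.
Phys: +70 to 70 (cap) → 340 left.
Lit takes 120 to reach its cap of 120 → 220 left.
Calc takes 100 to reach its cap of 100 → 120 left.
Econ takes 70 to reach its cap of 70 → 50 left.
Only 50 left; Psych takes them to reach 50.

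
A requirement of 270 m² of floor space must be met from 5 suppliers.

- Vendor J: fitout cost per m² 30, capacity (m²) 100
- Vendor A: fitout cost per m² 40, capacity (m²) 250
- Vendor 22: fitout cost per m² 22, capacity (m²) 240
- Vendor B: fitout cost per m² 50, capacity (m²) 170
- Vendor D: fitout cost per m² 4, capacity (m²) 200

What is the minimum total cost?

2340

Fill from the cheapest supplier first.
Vendor D at 4: take all 200 m² → 70 still needed.
Vendor 22 at 22: take 70 of its 240 → requirement met.
Vendor J, Vendor A, Vendor B: unused.
Cost = 200×4 + 70×22 = 2340.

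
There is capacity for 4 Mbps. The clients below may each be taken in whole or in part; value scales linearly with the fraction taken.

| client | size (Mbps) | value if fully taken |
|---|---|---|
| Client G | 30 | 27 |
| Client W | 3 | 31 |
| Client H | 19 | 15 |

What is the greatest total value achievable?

31.9

Sort by value density: Client W 31/3≈10.3, Client G 27/30≈0.9, Client H 15/19≈0.789.
Take all of Client W (3 Mbps, value 31) → 1 Mbps left.
Only 1 Mbps remain; take 1/30 of Client G for value 27×1/30 = 0.9.
Total value = 31.9.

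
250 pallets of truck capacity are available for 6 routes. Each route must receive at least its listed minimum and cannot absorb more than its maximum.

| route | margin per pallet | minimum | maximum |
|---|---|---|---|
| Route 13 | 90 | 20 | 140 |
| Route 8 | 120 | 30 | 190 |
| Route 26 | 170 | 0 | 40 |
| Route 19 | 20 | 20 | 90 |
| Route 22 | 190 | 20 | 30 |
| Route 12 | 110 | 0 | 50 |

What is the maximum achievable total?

Meeting every minimum uses 20+30+0+20+20+0 = 90 pallets, leaving 160.
Rank by margin per pallet: Route 22 190 > Route 26 170 > Route 8 120 > Route 12 110 > Route 13 90 > Route 19 20.
Give Route 22 10 more to hit its cap of 30 ; 150 left.
Route 26: +40 to 40 (cap) ; 110 left.
Route 8: +110 (room for 160) → 140. Pool exhausted.
Total = 90×20 + 120×140 + 170×40 + 20×20 + 190×30 = 31500.

31500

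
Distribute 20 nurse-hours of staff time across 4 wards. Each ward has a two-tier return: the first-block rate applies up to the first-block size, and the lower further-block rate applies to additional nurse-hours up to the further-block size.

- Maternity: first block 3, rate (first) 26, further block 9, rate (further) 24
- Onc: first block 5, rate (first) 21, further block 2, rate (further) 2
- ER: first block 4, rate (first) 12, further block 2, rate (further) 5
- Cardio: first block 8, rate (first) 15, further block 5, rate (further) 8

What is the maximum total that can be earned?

Order all 8 blocks by rate: Maternity/tier1 26 > Maternity/tier2 24 > Onc/tier1 21 > Cardio/tier1 15 > ER/tier1 12 > Cardio/tier2 8 > ER/tier2 5 > Onc/tier2 2.
Maternity/tier1 (26): +3 — 17 left.
Fill Maternity tier2 block (9 at 24) — 8 left.
Fill Onc tier1 block (5 at 21) — 3 left.
Cardio/tier1: +3 of 8 at 15; pool empty.
Total = 26×3 + 24×9 + 21×5 + 15×3 = 444.

444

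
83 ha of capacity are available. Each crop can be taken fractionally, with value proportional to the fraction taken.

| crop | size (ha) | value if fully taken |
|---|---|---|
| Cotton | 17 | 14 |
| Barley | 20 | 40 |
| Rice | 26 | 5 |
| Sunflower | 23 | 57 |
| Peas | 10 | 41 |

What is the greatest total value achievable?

154.5

Sort by value density: Peas 41/10≈4.1, Sunflower 57/23≈2.48, Barley 40/20≈2, Cotton 14/17≈0.824, Rice 5/26≈0.192.
Peas: take in full, 10 ha for value 41 → 73 left.
Take all of Sunflower (23 ha, value 57) → 50 ha left.
Barley: take in full, 20 ha for value 40 → 30 left.
All 17 ha of Cotton fit (value 14) → 13 remain.
Fill the last 13 ha with part of Rice: 13/26 of it earns 2.5.
Total value = 154.5.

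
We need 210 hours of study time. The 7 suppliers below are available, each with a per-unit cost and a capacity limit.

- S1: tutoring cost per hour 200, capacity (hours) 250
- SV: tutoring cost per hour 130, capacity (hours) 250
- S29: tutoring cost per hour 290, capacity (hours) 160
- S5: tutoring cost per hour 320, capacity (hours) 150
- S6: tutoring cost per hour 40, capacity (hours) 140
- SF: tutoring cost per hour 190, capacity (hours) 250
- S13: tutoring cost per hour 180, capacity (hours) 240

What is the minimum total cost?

14700

Cheapest first:
Take 140 from S6 at 40 — need 70 more.
SV at 130: take 70 of its 250 — requirement met.
S13, SF, S1, S29, S5: unused.
Cost = 140×40 + 70×130 = 14700.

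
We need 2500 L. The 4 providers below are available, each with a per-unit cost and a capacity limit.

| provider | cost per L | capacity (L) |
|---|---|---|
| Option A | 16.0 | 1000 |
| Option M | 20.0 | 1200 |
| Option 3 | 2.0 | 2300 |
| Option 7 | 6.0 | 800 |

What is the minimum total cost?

Use providers in increasing cost order.
Take 2300 from Option 3 at 2.0 ; need 200 more.
Take 200 from Option 7 at 6.0 to finish.
Option A, Option M: unused.
Cost = 2300×2.0 + 200×6.0 = 5800.

5800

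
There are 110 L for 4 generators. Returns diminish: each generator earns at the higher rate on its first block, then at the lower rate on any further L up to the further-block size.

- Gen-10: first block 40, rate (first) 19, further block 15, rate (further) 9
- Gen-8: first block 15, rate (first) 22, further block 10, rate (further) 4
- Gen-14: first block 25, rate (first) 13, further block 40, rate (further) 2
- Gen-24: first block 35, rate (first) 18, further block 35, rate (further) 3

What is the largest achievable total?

1980

Treat each block as its own option and order by rate: Gen-8/first 22 > Gen-10/first 19 > Gen-24/first 18 > Gen-14/first 13 > Gen-10/second 9 > Gen-8/second 4 > Gen-24/second 3 > Gen-14/second 2.
Gen-8/first (22): +15 → 95 left.
Fill Gen-10 first block (40 at 19) → 55 left.
Gen-24 first at 18: fill all 35 → 20 left.
Gen-14 first at 13: only 20 left, fill 20.
Total = 22×15 + 19×40 + 18×35 + 13×20 = 1980.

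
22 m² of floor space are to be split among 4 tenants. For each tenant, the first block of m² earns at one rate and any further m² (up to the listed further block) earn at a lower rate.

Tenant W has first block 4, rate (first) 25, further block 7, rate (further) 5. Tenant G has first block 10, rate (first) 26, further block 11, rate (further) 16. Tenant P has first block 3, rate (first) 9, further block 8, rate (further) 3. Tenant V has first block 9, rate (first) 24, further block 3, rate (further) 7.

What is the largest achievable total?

Rank every tier by rate: Tenant G/first 26 > Tenant W/first 25 > Tenant V/first 24 > Tenant G/second 16 > Tenant P/first 9 > Tenant V/second 7 > Tenant W/second 5 > Tenant P/second 3.
Tenant G/first (26): +10 ; 12 left.
Fill Tenant W first block (4 at 25) ; 8 left.
Tenant V/first: +8 of 9 at 24; pool empty.
Total = 26×10 + 25×4 + 24×8 = 552.

552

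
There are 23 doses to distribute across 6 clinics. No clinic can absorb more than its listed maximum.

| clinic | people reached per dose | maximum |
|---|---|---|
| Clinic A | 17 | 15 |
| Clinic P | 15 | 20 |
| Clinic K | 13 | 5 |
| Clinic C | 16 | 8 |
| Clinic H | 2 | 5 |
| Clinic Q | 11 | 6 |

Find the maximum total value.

383

Rank by people reached per dose: Clinic A 17 > Clinic C 16 > Clinic P 15 > Clinic K 13 > Clinic Q 11 > Clinic H 2.
Clinic A: +15 to 15 (cap) → 8 left.
Clinic C takes 8 to reach its cap of 8 → 0 left.
Total = 17×15 + 16×8 = 383.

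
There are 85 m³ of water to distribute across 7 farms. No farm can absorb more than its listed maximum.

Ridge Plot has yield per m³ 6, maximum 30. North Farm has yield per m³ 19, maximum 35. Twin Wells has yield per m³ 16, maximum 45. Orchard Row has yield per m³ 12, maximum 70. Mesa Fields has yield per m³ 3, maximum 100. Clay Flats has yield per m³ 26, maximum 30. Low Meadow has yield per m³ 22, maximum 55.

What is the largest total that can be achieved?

Rank by yield per m³: Clay Flats 26 > Low Meadow 22 > North Farm 19 > Twin Wells 16 > Orchard Row 12 > Ridge Plot 6 > Mesa Fields 3.
Give Clay Flats 30 to hit its cap of 30 — 55 left.
Low Meadow takes 55 to reach its cap of 55 — 0 left.
Total = 26×30 + 22×55 = 1990.

1990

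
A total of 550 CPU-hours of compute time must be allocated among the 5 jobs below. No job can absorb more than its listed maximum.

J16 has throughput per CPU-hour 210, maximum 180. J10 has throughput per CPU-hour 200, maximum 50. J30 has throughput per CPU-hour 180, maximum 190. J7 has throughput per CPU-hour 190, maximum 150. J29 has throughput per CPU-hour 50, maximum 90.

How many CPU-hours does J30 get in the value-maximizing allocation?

170

Highest throughput per CPU-hour first: J16 210 > J10 200 > J7 190 > J30 180 > J29 50.
J16: +180 to 180 (cap) — 370 left.
Give J10 50 to hit its cap of 50 — 320 left.
Give J7 150 to hit its cap of 150 — 170 left.
J30: +170 (room for 190) → 170. Pool exhausted.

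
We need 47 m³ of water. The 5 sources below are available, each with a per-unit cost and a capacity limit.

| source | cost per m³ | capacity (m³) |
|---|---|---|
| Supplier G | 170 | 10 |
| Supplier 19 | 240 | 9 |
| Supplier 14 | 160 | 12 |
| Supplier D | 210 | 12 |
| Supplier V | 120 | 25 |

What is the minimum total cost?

Use sources in increasing cost order.
Take 25 from Supplier V at 120 — need 22 more.
Take 12 from Supplier 14 at 160 — need 10 more.
Supplier G (170): use full 10 — 0 m³ to go.
Supplier D, Supplier 19: unused.
Cost = 25×120 + 12×160 + 10×170 = 6620.

6620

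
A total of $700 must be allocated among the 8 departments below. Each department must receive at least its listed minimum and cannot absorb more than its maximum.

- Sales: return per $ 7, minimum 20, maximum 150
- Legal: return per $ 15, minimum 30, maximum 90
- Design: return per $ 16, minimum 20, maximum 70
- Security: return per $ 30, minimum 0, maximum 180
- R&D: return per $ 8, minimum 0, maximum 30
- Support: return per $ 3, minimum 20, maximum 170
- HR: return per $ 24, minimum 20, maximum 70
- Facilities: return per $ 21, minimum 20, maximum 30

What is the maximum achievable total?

Meeting every minimum uses 20+30+20+0+0+20+20+20 = 130 $, leaving 570.
Highest return per $ first: Security 30 > HR 24 > Facilities 21 > Design 16 > Legal 15 > R&D 8 > Sales 7 > Support 3.
Security takes 180 more to reach its cap of 180 — 390 left.
Give HR 50 more to hit its cap of 70 — 340 left.
Facilities takes 10 more to reach its cap of 30 — 330 left.
Give Design 50 more to hit its cap of 70 — 280 left.
Give Legal 60 more to hit its cap of 90 — 220 left.
Give R&D 30 more to hit its cap of 30 — 190 left.
Sales takes 130 more to reach its cap of 150 — 60 left.
Support: +60 (room for 150) → 80. Pool exhausted.
Total = 7×150 + 15×90 + 16×70 + 30×180 + 8×30 + 3×80 + 24×70 + 21×30 = 11710.

11710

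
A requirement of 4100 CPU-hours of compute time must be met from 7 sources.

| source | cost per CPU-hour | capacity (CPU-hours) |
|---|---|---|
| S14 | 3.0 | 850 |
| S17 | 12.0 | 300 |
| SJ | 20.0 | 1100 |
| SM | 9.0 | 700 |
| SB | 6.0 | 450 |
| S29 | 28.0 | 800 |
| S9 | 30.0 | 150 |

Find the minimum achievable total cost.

56750

Fill from the cheapest source first.
S14 (3.0): use full 850 → 3250 CPU-hours to go.
SB (6.0): use full 450 → 2800 CPU-hours to go.
Take 700 from SM at 9.0 → need 2100 more.
S17 (12.0): use full 300 → 1800 CPU-hours to go.
Take 1100 from SJ at 20.0 → need 700 more.
S29 at 28.0: take 700 of its 800 → requirement met.
S9: unused.
Cost = 850×3.0 + 450×6.0 + 700×9.0 + 300×12.0 + 1100×20.0 + 700×28.0 = 56750.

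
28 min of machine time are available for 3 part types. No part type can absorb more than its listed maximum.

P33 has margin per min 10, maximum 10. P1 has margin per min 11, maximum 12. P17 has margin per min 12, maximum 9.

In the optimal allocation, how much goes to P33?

Highest margin per min first: P17 12 > P1 11 > P33 10.
Give P17 9 to hit its cap of 9 ; 19 left.
P1 takes 12 to reach its cap of 12 ; 7 left.
P33 has room for 10 but only 7 remain, so it gets 7.

7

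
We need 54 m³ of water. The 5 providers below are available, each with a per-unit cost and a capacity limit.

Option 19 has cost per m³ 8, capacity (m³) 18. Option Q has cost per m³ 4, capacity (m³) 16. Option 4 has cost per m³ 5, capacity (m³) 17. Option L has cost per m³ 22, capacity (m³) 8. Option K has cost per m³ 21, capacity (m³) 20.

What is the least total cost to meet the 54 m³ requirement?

356

Fill from the cheapest provider first.
Option Q at 4: take all 16 m³ — 38 still needed.
Take 17 from Option 4 at 5 — need 21 more.
Take 18 from Option 19 at 8 — need 3 more.
Option K at 21: take 3 of its 20 — requirement met.
Option L: unused.
Cost = 16×4 + 17×5 + 18×8 + 3×21 = 356.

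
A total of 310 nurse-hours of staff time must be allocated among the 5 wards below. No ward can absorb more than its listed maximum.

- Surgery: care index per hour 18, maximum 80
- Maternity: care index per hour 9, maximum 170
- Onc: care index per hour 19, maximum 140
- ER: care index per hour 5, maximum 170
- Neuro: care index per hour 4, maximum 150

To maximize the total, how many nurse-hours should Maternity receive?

Order the wards by care index per hour: Onc 19 > Surgery 18 > Maternity 9 > ER 5 > Neuro 4.
Onc: +140 to 140 (cap) ; 170 left.
Surgery takes 80 to reach its cap of 80 ; 90 left.
Only 90 left; Maternity takes them to reach 90.

90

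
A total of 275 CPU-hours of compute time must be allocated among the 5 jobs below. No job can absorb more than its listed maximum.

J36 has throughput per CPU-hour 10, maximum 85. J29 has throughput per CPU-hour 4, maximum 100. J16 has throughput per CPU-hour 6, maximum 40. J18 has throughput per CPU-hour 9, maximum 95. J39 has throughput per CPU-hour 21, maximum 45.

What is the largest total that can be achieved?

Order the jobs by throughput per CPU-hour: J39 21 > J36 10 > J18 9 > J16 6 > J29 4.
J39: +45 to 45 (cap) ; 230 left.
Give J36 85 to hit its cap of 85 ; 145 left.
Give J18 95 to hit its cap of 95 ; 50 left.
J16 takes 40 to reach its cap of 40 ; 10 left.
J29: +10 (room for 100) → 10. Pool exhausted.
Total = 10×85 + 4×10 + 6×40 + 9×95 + 21×45 = 2930.

2930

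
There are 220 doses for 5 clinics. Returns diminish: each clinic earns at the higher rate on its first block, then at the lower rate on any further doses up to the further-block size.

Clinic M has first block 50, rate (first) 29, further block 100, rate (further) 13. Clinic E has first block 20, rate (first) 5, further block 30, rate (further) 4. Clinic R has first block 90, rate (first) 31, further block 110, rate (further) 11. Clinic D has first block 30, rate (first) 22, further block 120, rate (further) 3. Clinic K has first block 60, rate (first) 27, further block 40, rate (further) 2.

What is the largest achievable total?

6300

Rank every tier by rate: Clinic R/tier1 31 > Clinic M/tier1 29 > Clinic K/tier1 27 > Clinic D/tier1 22 > Clinic M/tier2 13 > Clinic R/tier2 11 > Clinic E/tier1 5 > Clinic E/tier2 4 > Clinic D/tier2 3 > Clinic K/tier2 2.
Clinic R/tier1 (31): +90 — 130 left.
Clinic M/tier1 (29): +50 — 80 left.
Clinic K/tier1 (27): +60 — 20 left.
Clinic D tier1 at 22: only 20 left, fill 20.
Total = 31×90 + 29×50 + 27×60 + 22×20 = 6300.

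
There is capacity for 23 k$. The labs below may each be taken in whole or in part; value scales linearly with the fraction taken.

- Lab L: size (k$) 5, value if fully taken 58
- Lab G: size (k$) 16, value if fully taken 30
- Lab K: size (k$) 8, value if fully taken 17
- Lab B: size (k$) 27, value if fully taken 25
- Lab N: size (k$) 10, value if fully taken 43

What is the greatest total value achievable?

Sort by value density: Lab L 58/5≈11.6, Lab N 43/10≈4.3, Lab K 17/8≈2.12, Lab G 30/16≈1.88, Lab B 25/27≈0.926.
All 5 k$ of Lab L fit (value 58) — 18 remain.
Take all of Lab N (10 k$, value 43) — 8 k$ left.
Lab K: take in full, 8 k$ for value 17 — 0 left.
Total value = 118.

118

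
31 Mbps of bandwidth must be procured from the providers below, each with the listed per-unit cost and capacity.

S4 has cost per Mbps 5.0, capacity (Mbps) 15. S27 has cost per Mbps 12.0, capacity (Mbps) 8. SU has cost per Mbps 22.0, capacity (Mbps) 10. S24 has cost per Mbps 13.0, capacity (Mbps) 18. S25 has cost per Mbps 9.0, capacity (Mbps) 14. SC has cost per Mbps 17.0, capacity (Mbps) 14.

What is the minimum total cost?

Use providers in increasing cost order.
Take 15 from S4 at 5.0 — need 16 more.
S25 at 9.0: take all 14 Mbps — 2 still needed.
S27 at 12.0: take 2 of its 8 — requirement met.
S24, SC, SU: unused.
Cost = 15×5.0 + 14×9.0 + 2×12.0 = 225.

225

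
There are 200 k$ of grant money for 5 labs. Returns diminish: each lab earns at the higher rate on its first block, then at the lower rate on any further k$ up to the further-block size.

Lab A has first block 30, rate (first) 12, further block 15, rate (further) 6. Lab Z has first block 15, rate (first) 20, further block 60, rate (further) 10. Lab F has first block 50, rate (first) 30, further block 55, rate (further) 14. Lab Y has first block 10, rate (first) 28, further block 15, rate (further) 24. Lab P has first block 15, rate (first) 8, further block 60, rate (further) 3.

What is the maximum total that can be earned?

Order all 10 blocks by rate: Lab F/first 30 > Lab Y/first 28 > Lab Y/second 24 > Lab Z/first 20 > Lab F/second 14 > Lab A/first 12 > Lab Z/second 10 > Lab P/first 8 > Lab A/second 6 > Lab P/second 3.
Lab F/first (30): +50 ; 150 left.
Fill Lab Y first block (10 at 28) ; 140 left.
Fill Lab Y second block (15 at 24) ; 125 left.
Lab Z first at 20: fill all 15 ; 110 left.
Fill Lab F second block (55 at 14) ; 55 left.
Fill Lab A first block (30 at 12) ; 25 left.
Lab Z/second: +25 of 60 at 10; pool empty.
Total = 30×50 + 28×10 + 24×15 + 20×15 + 14×55 + 12×30 + 10×25 = 3820.

3820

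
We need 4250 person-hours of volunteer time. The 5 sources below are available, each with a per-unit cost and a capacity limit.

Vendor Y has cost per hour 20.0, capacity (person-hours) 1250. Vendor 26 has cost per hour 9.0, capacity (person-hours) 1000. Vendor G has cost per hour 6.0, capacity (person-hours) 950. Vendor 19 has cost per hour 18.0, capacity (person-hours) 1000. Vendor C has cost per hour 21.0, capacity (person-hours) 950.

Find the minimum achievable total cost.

Fill from the cheapest source first.
Vendor G (6.0): use full 950 — 3300 person-hours to go.
Vendor 26 (9.0): use full 1000 — 2300 person-hours to go.
Vendor 19 (18.0): use full 1000 — 1300 person-hours to go.
Take 1250 from Vendor Y at 20.0 — need 50 more.
Vendor C at 21.0: take 50 of its 950 — requirement met.
Cost = 950×6.0 + 1000×9.0 + 1000×18.0 + 1250×20.0 + 50×21.0 = 58750.

58750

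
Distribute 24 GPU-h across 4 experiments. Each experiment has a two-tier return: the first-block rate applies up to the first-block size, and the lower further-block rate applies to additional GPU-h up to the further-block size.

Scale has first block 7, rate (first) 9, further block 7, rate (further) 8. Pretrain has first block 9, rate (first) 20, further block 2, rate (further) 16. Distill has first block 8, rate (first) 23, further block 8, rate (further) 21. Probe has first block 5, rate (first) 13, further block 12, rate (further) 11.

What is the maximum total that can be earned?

Rank every tier by rate: Distill/first 23 > Distill/second 21 > Pretrain/first 20 > Pretrain/second 16 > Probe/first 13 > Probe/second 11 > Scale/first 9 > Scale/second 8.
Distill first at 23: fill all 8 → 16 left.
Fill Distill second block (8 at 21) → 8 left.
Pretrain/first: +8 of 9 at 20; pool empty.
Total = 23×8 + 21×8 + 20×8 = 512.

512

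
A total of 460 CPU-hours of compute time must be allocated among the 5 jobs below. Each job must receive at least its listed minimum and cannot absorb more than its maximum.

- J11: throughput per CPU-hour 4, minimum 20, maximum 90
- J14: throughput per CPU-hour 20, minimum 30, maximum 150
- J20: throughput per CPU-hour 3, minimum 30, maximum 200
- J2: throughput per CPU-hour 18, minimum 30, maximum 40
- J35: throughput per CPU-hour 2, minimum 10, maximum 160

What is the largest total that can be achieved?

Meeting every minimum uses 20+30+30+30+10 = 120 CPU-hours, leaving 340.
Highest throughput per CPU-hour first: J14 20 > J2 18 > J11 4 > J20 3 > J35 2.
J14 takes 120 more to reach its cap of 150 ; 220 left.
Give J2 10 more to hit its cap of 40 ; 210 left.
J11 takes 70 more to reach its cap of 90 ; 140 left.
Only 140 left; J20 takes them to reach 170.
Total = 4×90 + 20×150 + 3×170 + 18×40 + 2×10 = 4610.

4610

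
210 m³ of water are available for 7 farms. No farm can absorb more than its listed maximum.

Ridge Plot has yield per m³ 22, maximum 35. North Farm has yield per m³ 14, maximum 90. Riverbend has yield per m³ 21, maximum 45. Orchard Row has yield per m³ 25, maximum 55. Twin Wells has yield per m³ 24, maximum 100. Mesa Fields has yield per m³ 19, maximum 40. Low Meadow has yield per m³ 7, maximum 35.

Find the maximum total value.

Highest yield per m³ first: Orchard Row 25 > Twin Wells 24 > Ridge Plot 22 > Riverbend 21 > Mesa Fields 19 > North Farm 14 > Low Meadow 7.
Orchard Row takes 55 to reach its cap of 55 — 155 left.
Twin Wells takes 100 to reach its cap of 100 — 55 left.
Ridge Plot: +35 to 35 (cap) — 20 left.
Only 20 left; Riverbend takes them to reach 20.
Total = 22×35 + 21×20 + 25×55 + 24×100 = 4965.

4965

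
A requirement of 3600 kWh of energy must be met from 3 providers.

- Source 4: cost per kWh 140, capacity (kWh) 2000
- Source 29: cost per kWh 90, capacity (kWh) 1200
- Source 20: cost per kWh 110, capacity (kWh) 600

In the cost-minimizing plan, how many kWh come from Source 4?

Fill from the cheapest provider first.
Source 29 at 90: take all 1200 kWh ; 2400 still needed.
Take 600 from Source 20 at 110 ; need 1800 more.
Take 1800 from Source 4 at 140 to finish.

1800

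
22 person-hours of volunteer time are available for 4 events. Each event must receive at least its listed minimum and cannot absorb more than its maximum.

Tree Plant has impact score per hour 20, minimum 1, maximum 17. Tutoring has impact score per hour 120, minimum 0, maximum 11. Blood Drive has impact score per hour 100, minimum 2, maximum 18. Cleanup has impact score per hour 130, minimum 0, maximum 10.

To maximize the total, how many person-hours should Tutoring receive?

9

Meeting every minimum uses 1+0+2+0 = 3 person-hours, leaving 19.
Highest impact score per hour first: Cleanup 130 > Tutoring 120 > Blood Drive 100 > Tree Plant 20.
Give Cleanup 10 more to hit its cap of 10 ; 9 left.
Tutoring has room for 11 more but only 9 remain, so it gets 9.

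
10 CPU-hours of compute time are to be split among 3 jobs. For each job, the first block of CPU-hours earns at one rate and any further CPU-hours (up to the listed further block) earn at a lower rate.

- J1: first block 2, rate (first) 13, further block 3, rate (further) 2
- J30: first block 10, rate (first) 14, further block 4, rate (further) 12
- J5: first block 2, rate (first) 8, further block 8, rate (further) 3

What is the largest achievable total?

Treat each block as its own option and order by rate: J30/first 14 > J1/first 13 > J30/second 12 > J5/first 8 > J5/second 3 > J1/second 2.
J30 first at 14: fill all 10 → 0 left.
Total = 14×10 = 140.

140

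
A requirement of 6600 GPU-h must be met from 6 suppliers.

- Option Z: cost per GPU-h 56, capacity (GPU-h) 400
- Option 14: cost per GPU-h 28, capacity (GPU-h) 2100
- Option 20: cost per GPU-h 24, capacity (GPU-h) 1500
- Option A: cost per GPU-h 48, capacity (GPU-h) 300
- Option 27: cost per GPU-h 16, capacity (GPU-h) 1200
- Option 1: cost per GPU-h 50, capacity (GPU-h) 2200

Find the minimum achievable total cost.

Fill from the cheapest supplier first.
Option 27 at 16: take all 1200 GPU-h — 5400 still needed.
Option 20 at 24: take all 1500 GPU-h — 3900 still needed.
Take 2100 from Option 14 at 28 — need 1800 more.
Take 300 from Option A at 48 — need 1500 more.
Take 1500 from Option 1 at 50 to finish.
Option Z: unused.
Cost = 1200×16 + 1500×24 + 2100×28 + 300×48 + 1500×50 = 203400.

203400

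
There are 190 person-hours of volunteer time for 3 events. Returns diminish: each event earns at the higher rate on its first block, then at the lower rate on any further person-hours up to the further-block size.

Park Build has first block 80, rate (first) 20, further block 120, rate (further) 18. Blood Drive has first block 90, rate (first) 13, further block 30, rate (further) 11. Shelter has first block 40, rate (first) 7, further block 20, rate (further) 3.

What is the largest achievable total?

3580

Order all 6 blocks by rate: Park Build/T1 20 > Park Build/T2 18 > Blood Drive/T1 13 > Blood Drive/T2 11 > Shelter/T1 7 > Shelter/T2 3.
Fill Park Build T1 block (80 at 20) — 110 left.
110 remain; put them into Park Build T2 at 18.
Total = 20×80 + 18×110 = 3580.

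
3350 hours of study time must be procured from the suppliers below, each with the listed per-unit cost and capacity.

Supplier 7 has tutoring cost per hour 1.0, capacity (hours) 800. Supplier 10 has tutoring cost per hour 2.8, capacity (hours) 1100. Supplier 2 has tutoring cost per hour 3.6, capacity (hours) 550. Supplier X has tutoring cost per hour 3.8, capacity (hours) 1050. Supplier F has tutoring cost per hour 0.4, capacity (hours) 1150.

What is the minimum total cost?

5420

Cheapest first:
Supplier F (0.4): use full 1150 → 2200 hours to go.
Supplier 7 at 1.0: take all 800 hours → 1400 still needed.
Take 1100 from Supplier 10 at 2.8 → need 300 more.
Supplier 2 (3.6): take the remaining 300 → done.
Supplier X: unused.
Cost = 1150×0.4 + 800×1.0 + 1100×2.8 + 300×3.6 = 5420.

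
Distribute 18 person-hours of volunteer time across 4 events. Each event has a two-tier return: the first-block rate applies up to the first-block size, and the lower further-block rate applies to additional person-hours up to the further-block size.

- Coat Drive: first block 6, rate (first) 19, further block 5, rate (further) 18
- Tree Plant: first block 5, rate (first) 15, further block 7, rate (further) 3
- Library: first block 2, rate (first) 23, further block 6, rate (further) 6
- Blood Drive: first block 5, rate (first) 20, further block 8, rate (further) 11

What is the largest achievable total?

Rank every tier by rate: Library/tier1 23 > Blood Drive/tier1 20 > Coat Drive/tier1 19 > Coat Drive/tier2 18 > Tree Plant/tier1 15 > Blood Drive/tier2 11 > Library/tier2 6 > Tree Plant/tier2 3.
Library tier1 at 23: fill all 2 — 16 left.
Blood Drive tier1 at 20: fill all 5 — 11 left.
Coat Drive tier1 at 19: fill all 6 — 5 left.
Coat Drive/tier2 (18): +5 — 0 left.
Total = 23×2 + 20×5 + 19×6 + 18×5 = 350.

350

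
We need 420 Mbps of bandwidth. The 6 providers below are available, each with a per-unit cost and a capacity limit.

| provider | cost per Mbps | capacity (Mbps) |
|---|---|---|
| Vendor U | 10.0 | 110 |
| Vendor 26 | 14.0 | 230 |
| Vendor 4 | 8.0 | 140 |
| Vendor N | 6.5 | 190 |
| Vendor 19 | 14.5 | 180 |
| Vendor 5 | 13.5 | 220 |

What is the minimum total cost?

Use providers in increasing cost order.
Take 190 from Vendor N at 6.5 — need 230 more.
Vendor 4 at 8.0: take all 140 Mbps — 90 still needed.
Vendor U at 10.0: take 90 of its 110 — requirement met.
Vendor 5, Vendor 26, Vendor 19: unused.
Cost = 190×6.5 + 140×8.0 + 90×10.0 = 3255.

3255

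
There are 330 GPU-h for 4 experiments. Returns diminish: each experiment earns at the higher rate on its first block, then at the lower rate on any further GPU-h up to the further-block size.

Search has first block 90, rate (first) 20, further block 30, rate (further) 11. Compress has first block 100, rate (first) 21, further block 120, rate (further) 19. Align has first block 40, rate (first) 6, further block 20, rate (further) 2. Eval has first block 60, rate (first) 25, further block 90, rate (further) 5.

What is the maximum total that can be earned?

Order all 8 blocks by rate: Eval/first 25 > Compress/first 21 > Search/first 20 > Compress/second 19 > Search/second 11 > Align/first 6 > Eval/second 5 > Align/second 2.
Fill Eval first block (60 at 25) → 270 left.
Compress/first (21): +100 → 170 left.
Fill Search first block (90 at 20) → 80 left.
Compress/second: +80 of 120 at 19; pool empty.
Total = 25×60 + 21×100 + 20×90 + 19×80 = 6920.

6920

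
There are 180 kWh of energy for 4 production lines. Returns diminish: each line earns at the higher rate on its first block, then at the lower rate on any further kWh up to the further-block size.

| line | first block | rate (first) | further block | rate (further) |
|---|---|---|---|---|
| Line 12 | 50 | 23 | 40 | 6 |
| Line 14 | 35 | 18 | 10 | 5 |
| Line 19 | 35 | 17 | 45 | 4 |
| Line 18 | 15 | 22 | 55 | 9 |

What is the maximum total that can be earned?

Treat each block as its own option and order by rate: Line 12/tier1 23 > Line 18/tier1 22 > Line 14/tier1 18 > Line 19/tier1 17 > Line 18/tier2 9 > Line 12/tier2 6 > Line 14/tier2 5 > Line 19/tier2 4.
Line 12 tier1 at 23: fill all 50 ; 130 left.
Line 18/tier1 (22): +15 ; 115 left.
Line 14/tier1 (18): +35 ; 80 left.
Fill Line 19 tier1 block (35 at 17) ; 45 left.
Line 18 tier2 at 9: only 45 left, fill 45.
Total = 23×50 + 22×15 + 18×35 + 17×35 + 9×45 = 3110.

3110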